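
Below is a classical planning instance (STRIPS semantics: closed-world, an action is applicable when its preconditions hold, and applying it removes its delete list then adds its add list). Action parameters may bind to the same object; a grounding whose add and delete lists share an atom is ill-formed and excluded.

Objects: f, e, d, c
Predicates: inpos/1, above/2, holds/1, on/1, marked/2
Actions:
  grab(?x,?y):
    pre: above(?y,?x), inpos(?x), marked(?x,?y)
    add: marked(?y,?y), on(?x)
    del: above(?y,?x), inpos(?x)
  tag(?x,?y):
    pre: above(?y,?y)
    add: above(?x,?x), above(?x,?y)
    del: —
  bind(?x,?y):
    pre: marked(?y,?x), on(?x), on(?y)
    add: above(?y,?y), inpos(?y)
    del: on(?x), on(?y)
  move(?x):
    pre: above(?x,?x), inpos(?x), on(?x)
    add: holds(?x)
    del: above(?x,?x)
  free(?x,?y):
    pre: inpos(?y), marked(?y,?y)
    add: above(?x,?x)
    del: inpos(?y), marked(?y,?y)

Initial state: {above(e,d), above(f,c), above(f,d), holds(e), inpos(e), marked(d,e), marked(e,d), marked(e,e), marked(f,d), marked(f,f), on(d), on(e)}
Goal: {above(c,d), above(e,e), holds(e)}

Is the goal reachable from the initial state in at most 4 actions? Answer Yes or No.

1. bind(e,e)  →  {above(e,d), above(e,e), above(f,c), above(f,d), holds(e), inpos(e), marked(d,e), marked(e,d), marked(e,e), marked(f,d), marked(f,f), on(d)}
2. tag(d,e)  →  {above(d,d), above(d,e), above(e,d), above(e,e), above(f,c), above(f,d), holds(e), inpos(e), marked(d,e), marked(e,d), marked(e,e), marked(f,d), marked(f,f), on(d)}
3. tag(c,d)  →  {above(c,c), above(c,d), above(d,d), above(d,e), above(e,d), above(e,e), above(f,c), above(f,d), holds(e), inpos(e), marked(d,e), marked(e,d), marked(e,e), marked(f,d), marked(f,f), on(d)}
optimal plan length = 3; 3 ≤ 4

Yes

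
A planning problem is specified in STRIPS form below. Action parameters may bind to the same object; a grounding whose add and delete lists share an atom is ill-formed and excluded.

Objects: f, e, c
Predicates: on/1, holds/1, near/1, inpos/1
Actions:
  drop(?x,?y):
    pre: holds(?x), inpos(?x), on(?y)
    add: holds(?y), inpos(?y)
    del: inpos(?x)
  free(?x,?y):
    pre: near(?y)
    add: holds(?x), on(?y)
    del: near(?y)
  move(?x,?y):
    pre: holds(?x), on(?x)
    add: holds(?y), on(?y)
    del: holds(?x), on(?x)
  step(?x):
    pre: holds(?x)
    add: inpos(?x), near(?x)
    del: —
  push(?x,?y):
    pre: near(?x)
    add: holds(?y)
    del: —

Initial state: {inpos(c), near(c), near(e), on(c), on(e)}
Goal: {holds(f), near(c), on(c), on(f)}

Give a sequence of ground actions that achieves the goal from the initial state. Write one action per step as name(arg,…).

1. free(e,e)  →  {holds(e), inpos(c), near(c), on(c), on(e)}
2. move(e,f)  →  {holds(f), inpos(c), near(c), on(c), on(f)}

free(e,e); move(e,f)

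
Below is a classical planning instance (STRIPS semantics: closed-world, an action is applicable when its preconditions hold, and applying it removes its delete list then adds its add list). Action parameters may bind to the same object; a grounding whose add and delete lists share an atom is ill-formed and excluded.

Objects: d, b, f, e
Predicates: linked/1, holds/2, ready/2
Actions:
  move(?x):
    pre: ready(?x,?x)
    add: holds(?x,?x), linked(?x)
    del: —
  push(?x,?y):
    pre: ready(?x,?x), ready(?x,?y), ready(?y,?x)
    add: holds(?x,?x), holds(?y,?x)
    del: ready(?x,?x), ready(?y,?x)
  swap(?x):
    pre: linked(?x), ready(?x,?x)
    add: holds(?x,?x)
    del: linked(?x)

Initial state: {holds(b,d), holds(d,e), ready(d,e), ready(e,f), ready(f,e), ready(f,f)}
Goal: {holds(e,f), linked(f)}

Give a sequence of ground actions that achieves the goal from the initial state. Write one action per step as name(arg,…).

1. move(f)  →  {holds(b,d), holds(d,e), holds(f,f), linked(f), ready(d,e), ready(e,f), ready(f,e), ready(f,f)}
2. push(f,e)  →  {holds(b,d), holds(d,e), holds(e,f), holds(f,f), linked(f), ready(d,e), ready(f,e)}

move(f); push(f,e)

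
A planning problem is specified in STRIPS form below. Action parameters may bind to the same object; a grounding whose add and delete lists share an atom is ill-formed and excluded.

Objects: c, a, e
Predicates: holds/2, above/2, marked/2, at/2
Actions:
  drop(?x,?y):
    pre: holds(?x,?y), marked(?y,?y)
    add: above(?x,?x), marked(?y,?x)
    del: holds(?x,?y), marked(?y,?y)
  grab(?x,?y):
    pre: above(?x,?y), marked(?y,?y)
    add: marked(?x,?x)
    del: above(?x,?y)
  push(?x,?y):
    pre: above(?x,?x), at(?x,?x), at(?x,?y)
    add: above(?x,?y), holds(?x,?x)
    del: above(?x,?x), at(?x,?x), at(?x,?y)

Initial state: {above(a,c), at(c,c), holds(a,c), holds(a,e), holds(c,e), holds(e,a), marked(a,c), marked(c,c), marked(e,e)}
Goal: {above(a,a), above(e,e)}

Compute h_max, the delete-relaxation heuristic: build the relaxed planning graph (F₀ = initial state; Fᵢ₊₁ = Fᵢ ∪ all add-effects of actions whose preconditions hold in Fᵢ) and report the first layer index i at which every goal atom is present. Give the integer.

2

F0 = init (9 atoms)
F1 = F0 ∪ {above(a,a), above(c,c), marked(a,a), marked(c,a), marked(e,a), marked(e,c)}  (15 atoms)
F2 = F1 ∪ {above(e,e), marked(a,e)}  (17 atoms)
goal ⊆ F2  ⇒  h_max = 2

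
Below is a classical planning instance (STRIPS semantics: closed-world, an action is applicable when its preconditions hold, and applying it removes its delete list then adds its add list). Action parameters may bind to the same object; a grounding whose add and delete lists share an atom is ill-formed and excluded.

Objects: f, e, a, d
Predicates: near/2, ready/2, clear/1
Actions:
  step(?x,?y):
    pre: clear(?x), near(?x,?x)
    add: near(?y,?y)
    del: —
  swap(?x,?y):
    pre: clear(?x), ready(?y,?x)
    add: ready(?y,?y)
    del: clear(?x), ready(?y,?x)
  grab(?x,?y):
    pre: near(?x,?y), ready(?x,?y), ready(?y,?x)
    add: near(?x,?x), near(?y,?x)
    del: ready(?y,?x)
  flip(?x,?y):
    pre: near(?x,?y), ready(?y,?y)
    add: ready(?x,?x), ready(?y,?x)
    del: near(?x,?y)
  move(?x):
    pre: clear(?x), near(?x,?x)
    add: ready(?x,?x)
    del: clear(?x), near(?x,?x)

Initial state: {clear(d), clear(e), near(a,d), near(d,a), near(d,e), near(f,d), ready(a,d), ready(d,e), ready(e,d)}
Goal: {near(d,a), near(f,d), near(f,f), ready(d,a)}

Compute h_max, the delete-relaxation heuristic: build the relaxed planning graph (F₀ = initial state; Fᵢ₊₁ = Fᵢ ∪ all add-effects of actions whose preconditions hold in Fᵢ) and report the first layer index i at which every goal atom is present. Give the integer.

F0 = init (9 atoms)
F1 = F0 ∪ {near(d,d), near(e,d), ready(a,a), ready(d,d), ready(e,e)}  (14 atoms)
F2 = F1 ∪ {near(a,a), near(e,e), near(f,f), ready(d,a), ready(d,f), ready(f,f)}  (20 atoms)
goal ⊆ F2  ⇒  h_max = 2

2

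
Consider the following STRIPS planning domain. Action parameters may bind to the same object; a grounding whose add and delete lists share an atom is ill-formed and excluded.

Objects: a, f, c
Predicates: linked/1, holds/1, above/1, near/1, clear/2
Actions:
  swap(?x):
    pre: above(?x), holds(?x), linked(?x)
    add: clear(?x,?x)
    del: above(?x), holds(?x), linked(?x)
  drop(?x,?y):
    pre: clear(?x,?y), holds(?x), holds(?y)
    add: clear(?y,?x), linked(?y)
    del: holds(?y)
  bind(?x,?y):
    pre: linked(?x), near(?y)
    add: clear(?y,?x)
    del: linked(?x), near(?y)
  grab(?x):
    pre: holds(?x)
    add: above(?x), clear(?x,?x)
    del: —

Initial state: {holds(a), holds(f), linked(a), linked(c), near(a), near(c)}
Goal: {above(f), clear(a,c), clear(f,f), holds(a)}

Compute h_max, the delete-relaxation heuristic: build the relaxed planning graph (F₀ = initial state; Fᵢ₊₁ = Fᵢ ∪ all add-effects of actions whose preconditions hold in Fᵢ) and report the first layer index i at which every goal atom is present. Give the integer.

F0 = init (6 atoms)
F1 = F0 ∪ {above(a), above(f), clear(a,a), clear(a,c), clear(c,a), clear(c,c), clear(f,f)}  (13 atoms)
goal ⊆ F1  ⇒  h_max = 1

1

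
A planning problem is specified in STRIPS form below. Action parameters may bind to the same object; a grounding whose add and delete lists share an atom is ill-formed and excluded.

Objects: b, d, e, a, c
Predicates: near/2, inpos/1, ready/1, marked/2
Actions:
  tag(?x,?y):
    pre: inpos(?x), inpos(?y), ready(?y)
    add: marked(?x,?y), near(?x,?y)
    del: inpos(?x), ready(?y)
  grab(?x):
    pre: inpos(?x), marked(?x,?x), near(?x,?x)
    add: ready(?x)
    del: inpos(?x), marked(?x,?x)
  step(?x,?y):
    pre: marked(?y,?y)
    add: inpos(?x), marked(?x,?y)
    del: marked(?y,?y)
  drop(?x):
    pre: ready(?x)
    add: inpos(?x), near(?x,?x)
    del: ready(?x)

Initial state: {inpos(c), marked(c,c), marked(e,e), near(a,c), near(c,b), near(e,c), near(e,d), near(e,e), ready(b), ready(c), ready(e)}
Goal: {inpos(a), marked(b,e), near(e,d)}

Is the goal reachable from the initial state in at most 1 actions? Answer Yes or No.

No

1. step(b,e)  →  {inpos(b), inpos(c), marked(b,e), marked(c,c), near(a,c), near(c,b), near(e,c), near(e,d), near(e,e), ready(b), ready(c), ready(e)}
2. step(a,c)  →  {inpos(a), inpos(b), inpos(c), marked(a,c), marked(b,e), near(a,c), near(c,b), near(e,c), near(e,d), near(e,e), ready(b), ready(c), ready(e)}
optimal plan length = 2; 2 > 1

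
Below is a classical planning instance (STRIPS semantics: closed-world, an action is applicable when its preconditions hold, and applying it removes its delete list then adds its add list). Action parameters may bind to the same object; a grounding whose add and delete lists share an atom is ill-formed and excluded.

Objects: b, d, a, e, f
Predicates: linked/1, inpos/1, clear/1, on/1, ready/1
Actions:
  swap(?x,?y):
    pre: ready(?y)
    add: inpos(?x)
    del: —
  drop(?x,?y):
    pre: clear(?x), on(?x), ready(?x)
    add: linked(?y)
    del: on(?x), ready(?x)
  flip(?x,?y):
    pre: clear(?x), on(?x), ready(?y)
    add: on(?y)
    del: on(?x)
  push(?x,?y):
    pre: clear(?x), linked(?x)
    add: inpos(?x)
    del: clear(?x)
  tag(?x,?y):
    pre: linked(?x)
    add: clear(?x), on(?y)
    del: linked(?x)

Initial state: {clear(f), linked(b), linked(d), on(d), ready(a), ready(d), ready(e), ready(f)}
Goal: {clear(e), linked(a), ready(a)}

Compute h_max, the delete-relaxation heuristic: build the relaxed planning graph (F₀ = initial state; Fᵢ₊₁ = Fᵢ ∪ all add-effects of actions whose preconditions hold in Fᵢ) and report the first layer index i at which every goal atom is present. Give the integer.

3

F0 = init (8 atoms)
F1 = F0 ∪ {clear(b), clear(d), inpos(a), inpos(b), inpos(d), inpos(e), inpos(f), on(a), on(b), on(e), on(f)}  (19 atoms)
F2 = F1 ∪ {linked(a), linked(e), linked(f)}  (22 atoms)
F3 = F2 ∪ {clear(a), clear(e)}  (24 atoms)
goal ⊆ F3  ⇒  h_max = 3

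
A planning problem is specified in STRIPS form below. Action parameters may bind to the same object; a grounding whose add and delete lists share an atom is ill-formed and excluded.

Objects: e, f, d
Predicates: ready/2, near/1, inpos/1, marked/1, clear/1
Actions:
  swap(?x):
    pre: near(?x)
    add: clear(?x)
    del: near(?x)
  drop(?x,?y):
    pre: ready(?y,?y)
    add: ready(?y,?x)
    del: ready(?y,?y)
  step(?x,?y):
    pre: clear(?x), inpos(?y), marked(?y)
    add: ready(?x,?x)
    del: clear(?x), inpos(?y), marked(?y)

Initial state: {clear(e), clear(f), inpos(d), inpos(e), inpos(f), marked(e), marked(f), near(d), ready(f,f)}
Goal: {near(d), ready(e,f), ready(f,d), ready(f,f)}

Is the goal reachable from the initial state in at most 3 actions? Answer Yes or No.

No

1. drop(d,f)  →  {clear(e), clear(f), inpos(d), inpos(e), inpos(f), marked(e), marked(f), near(d), ready(f,d)}
2. step(e,e)  →  {clear(f), inpos(d), inpos(f), marked(f), near(d), ready(e,e), ready(f,d)}
3. drop(f,e)  →  {clear(f), inpos(d), inpos(f), marked(f), near(d), ready(e,f), ready(f,d)}
4. step(f,f)  →  {inpos(d), near(d), ready(e,f), ready(f,d), ready(f,f)}
optimal plan length = 4; 4 > 3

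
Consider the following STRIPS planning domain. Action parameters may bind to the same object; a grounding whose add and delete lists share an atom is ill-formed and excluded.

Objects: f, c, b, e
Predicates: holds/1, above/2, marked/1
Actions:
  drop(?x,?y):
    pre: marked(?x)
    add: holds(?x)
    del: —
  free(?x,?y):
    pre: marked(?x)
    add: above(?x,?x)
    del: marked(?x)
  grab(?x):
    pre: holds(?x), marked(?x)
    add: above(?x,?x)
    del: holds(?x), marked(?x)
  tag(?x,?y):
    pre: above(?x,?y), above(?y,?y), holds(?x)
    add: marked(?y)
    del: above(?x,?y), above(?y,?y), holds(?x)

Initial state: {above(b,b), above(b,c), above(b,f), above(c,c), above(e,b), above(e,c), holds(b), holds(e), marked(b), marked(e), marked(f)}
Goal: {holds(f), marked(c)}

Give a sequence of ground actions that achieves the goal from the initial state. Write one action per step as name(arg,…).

1. drop(f,f)  →  {above(b,b), above(b,c), above(b,f), above(c,c), above(e,b), above(e,c), holds(b), holds(e), holds(f), marked(b), marked(e), marked(f)}
2. tag(b,c)  →  {above(b,b), above(b,f), above(e,b), above(e,c), holds(e), holds(f), marked(b), marked(c), marked(e), marked(f)}

drop(f,f); tag(b,c)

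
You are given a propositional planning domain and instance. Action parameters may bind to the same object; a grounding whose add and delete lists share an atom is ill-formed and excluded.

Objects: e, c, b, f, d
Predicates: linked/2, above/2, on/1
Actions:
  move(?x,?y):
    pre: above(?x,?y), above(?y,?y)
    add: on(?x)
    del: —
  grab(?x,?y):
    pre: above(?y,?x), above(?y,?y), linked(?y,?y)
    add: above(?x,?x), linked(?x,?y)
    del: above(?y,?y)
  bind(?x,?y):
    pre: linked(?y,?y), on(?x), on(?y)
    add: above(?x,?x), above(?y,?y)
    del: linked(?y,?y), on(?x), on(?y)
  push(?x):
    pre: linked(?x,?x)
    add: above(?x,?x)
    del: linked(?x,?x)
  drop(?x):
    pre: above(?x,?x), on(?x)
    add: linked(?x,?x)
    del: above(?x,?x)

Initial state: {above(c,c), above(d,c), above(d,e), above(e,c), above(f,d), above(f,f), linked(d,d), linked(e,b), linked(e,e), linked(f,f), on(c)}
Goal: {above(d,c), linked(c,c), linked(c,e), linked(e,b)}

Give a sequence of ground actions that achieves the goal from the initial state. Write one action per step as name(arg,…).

1. grab(d,f)  →  {above(c,c), above(d,c), above(d,d), above(d,e), above(e,c), above(f,d), linked(d,d), linked(d,f), linked(e,b), linked(e,e), linked(f,f), on(c)}
2. grab(e,d)  →  {above(c,c), above(d,c), above(d,e), above(e,c), above(e,e), above(f,d), linked(d,d), linked(d,f), linked(e,b), linked(e,d), linked(e,e), linked(f,f), on(c)}
3. grab(c,e)  →  {above(c,c), above(d,c), above(d,e), above(e,c), above(f,d), linked(c,e), linked(d,d), linked(d,f), linked(e,b), linked(e,d), linked(e,e), linked(f,f), on(c)}
4. drop(c)  →  {above(d,c), above(d,e), above(e,c), above(f,d), linked(c,c), linked(c,e), linked(d,d), linked(d,f), linked(e,b), linked(e,d), linked(e,e), linked(f,f), on(c)}

grab(d,f); grab(e,d); grab(c,e); drop(c)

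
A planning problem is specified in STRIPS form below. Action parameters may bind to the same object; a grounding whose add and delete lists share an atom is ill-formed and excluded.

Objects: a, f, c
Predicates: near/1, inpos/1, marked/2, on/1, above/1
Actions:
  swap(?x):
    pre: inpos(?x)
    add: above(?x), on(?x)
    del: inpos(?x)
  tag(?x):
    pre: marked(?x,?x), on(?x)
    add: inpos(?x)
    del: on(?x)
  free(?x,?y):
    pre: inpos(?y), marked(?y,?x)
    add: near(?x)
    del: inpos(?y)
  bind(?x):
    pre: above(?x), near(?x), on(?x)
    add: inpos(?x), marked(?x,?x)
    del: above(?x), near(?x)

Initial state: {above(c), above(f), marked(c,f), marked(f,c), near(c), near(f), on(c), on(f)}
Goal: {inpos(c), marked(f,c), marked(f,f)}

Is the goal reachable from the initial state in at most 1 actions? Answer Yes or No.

1. bind(f)  →  {above(c), inpos(f), marked(c,f), marked(f,c), marked(f,f), near(c), on(c), on(f)}
2. bind(c)  →  {inpos(c), inpos(f), marked(c,c), marked(c,f), marked(f,c), marked(f,f), on(c), on(f)}
optimal plan length = 2; 2 > 1

No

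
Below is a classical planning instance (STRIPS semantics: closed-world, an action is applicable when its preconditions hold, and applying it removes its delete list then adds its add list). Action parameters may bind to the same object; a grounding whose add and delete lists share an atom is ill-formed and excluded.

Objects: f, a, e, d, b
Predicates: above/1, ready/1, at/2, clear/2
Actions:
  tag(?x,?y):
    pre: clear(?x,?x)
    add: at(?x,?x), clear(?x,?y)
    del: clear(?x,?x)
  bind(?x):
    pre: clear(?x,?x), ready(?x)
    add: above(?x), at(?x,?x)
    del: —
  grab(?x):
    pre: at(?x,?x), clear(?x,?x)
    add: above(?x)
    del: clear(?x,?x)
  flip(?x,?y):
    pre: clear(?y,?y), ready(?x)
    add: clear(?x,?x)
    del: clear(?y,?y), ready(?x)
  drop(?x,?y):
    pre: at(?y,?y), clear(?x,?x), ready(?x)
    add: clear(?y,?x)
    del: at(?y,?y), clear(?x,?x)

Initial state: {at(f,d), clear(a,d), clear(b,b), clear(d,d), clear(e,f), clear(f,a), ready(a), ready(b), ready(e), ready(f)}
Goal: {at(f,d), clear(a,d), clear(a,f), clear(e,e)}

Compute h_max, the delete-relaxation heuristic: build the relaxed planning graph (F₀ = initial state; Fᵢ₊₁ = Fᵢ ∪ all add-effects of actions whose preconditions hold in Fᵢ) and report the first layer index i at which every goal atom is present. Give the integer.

F0 = init (10 atoms)
F1 = F0 ∪ {above(b), at(b,b), at(d,d), clear(a,a), clear(b,a), clear(b,d), clear(b,e), clear(b,f), clear(d,a), clear(d,b), clear(d,e), clear(d,f), clear(e,e), clear(f,f)}  (24 atoms)
F2 = F1 ∪ {above(a), above(d), above(e), above(f), at(a,a), at(e,e), at(f,f), clear(a,b), clear(a,e), clear(a,f), clear(e,a), clear(e,b), clear(e,d), clear(f,b), clear(f,d), clear(f,e)}  (40 atoms)
goal ⊆ F2  ⇒  h_max = 2

2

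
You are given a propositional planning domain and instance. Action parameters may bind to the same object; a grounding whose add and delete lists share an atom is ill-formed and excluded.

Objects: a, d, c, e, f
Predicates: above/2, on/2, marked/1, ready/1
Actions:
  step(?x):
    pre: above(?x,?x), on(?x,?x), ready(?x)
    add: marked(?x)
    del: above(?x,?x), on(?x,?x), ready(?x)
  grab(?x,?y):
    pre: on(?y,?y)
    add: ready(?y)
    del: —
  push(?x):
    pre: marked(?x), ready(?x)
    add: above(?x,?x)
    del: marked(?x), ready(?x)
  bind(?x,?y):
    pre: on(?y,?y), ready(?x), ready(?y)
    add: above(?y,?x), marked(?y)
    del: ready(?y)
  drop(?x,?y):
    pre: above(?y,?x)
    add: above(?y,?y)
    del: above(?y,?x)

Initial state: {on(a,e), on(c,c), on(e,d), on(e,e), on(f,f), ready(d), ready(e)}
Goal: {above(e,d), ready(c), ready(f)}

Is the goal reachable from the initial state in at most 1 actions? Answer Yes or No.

No

1. grab(a,c)  →  {on(a,e), on(c,c), on(e,d), on(e,e), on(f,f), ready(c), ready(d), ready(e)}
2. grab(a,f)  →  {on(a,e), on(c,c), on(e,d), on(e,e), on(f,f), ready(c), ready(d), ready(e), ready(f)}
3. bind(d,e)  →  {above(e,d), marked(e), on(a,e), on(c,c), on(e,d), on(e,e), on(f,f), ready(c), ready(d), ready(f)}
optimal plan length = 3; 3 > 1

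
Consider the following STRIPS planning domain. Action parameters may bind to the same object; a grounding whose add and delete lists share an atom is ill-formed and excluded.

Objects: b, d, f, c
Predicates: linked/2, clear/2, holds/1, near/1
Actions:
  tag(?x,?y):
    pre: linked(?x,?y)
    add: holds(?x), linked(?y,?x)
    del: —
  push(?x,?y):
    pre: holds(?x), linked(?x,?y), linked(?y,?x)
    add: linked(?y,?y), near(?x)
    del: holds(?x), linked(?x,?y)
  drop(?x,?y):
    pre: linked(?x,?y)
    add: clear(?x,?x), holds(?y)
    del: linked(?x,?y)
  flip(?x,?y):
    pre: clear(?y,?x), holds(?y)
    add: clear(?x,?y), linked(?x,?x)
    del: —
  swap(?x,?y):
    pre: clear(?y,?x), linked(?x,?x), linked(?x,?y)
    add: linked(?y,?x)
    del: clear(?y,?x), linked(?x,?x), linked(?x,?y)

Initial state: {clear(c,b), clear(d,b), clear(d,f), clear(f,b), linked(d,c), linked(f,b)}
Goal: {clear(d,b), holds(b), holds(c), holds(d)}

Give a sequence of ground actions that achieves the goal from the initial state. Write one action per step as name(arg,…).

1. tag(d,c)  →  {clear(c,b), clear(d,b), clear(d,f), clear(f,b), holds(d), linked(c,d), linked(d,c), linked(f,b)}
2. tag(c,d)  →  {clear(c,b), clear(d,b), clear(d,f), clear(f,b), holds(c), holds(d), linked(c,d), linked(d,c), linked(f,b)}
3. drop(f,b)  →  {clear(c,b), clear(d,b), clear(d,f), clear(f,b), clear(f,f), holds(b), holds(c), holds(d), linked(c,d), linked(d,c)}

tag(d,c); tag(c,d); drop(f,b)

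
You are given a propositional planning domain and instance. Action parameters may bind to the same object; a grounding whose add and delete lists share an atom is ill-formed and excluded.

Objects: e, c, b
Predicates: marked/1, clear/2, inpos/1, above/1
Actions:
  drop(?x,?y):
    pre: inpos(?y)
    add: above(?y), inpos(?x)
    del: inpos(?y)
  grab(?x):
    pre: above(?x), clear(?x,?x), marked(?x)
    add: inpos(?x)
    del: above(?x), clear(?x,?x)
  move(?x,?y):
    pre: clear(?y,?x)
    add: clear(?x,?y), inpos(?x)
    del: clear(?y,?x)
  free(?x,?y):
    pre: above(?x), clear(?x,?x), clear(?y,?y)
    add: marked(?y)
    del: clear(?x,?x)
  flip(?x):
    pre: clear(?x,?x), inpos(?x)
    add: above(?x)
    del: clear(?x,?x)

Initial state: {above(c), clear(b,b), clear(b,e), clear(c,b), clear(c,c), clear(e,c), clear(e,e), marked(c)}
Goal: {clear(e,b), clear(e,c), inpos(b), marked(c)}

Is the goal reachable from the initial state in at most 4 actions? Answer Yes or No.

1. move(e,b)  →  {above(c), clear(b,b), clear(c,b), clear(c,c), clear(e,b), clear(e,c), clear(e,e), inpos(e), marked(c)}
2. drop(b,e)  →  {above(c), above(e), clear(b,b), clear(c,b), clear(c,c), clear(e,b), clear(e,c), clear(e,e), inpos(b), marked(c)}
optimal plan length = 2; 2 ≤ 4

Yes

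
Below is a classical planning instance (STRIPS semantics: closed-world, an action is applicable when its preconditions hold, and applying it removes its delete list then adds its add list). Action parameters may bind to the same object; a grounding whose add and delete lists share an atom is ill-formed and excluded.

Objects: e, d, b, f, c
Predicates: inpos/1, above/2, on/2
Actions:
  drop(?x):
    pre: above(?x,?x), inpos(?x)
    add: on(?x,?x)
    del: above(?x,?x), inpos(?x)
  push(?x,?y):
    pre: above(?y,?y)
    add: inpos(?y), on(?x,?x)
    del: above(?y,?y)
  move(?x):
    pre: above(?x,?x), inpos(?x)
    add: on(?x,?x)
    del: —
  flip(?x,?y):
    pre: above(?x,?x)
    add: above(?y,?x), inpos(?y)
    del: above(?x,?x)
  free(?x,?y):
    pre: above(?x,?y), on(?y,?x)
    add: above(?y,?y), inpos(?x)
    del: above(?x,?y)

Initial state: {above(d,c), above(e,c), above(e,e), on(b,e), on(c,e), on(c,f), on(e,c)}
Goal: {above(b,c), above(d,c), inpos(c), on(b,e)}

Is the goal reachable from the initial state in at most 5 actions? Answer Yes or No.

Yes

1. flip(e,c)  →  {above(c,e), above(d,c), above(e,c), inpos(c), on(b,e), on(c,e), on(c,f), on(e,c)}
2. free(e,c)  →  {above(c,c), above(c,e), above(d,c), inpos(c), inpos(e), on(b,e), on(c,e), on(c,f), on(e,c)}
3. flip(c,b)  →  {above(b,c), above(c,e), above(d,c), inpos(b), inpos(c), inpos(e), on(b,e), on(c,e), on(c,f), on(e,c)}
optimal plan length = 3; 3 ≤ 5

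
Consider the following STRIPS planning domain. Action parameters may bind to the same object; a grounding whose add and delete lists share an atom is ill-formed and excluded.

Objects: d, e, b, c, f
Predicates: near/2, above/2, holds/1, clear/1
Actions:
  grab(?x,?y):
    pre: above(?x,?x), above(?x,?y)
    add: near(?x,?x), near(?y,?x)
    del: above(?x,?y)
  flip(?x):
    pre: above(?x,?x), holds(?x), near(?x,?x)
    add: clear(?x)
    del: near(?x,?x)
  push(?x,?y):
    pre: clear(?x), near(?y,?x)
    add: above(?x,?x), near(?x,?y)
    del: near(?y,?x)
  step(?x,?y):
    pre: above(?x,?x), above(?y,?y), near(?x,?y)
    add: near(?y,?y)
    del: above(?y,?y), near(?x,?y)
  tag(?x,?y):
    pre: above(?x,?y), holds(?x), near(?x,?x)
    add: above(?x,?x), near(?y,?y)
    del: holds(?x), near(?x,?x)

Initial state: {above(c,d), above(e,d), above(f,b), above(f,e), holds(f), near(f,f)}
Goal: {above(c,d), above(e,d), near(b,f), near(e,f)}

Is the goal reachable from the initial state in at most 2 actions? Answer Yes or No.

1. tag(f,e)  →  {above(c,d), above(e,d), above(f,b), above(f,e), above(f,f), near(e,e)}
2. grab(f,e)  →  {above(c,d), above(e,d), above(f,b), above(f,f), near(e,e), near(e,f), near(f,f)}
3. grab(f,b)  →  {above(c,d), above(e,d), above(f,f), near(b,f), near(e,e), near(e,f), near(f,f)}
optimal plan length = 3; 3 > 2

No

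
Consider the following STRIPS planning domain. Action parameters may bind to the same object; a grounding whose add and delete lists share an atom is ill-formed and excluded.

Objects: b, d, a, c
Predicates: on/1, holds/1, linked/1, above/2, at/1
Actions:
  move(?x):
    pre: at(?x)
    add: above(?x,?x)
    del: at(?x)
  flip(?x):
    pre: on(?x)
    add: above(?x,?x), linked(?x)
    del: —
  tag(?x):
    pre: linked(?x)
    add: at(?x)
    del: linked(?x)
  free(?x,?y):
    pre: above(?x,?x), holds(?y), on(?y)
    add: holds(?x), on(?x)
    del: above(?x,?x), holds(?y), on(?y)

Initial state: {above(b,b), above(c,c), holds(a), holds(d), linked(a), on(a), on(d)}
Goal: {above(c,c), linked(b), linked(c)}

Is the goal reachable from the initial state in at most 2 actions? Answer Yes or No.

No

1. free(b,d)  →  {above(c,c), holds(a), holds(b), linked(a), on(a), on(b)}
2. flip(b)  →  {above(b,b), above(c,c), holds(a), holds(b), linked(a), linked(b), on(a), on(b)}
3. free(c,b)  →  {above(b,b), holds(a), holds(c), linked(a), linked(b), on(a), on(c)}
4. flip(c)  →  {above(b,b), above(c,c), holds(a), holds(c), linked(a), linked(b), linked(c), on(a), on(c)}
optimal plan length = 4; 4 > 2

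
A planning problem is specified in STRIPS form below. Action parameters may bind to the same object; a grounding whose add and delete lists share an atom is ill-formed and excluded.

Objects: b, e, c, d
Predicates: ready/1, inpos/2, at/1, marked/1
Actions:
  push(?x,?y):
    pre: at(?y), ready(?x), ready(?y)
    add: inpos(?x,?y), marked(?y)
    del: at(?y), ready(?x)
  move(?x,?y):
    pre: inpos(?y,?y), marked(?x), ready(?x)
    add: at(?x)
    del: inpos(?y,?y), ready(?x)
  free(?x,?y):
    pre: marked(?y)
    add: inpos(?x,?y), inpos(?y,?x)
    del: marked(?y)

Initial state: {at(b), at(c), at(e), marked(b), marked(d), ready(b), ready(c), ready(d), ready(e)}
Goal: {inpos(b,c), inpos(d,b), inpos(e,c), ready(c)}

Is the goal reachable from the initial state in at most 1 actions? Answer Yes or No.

1. push(b,c)  →  {at(b), at(e), inpos(b,c), marked(b), marked(c), marked(d), ready(c), ready(d), ready(e)}
2. free(b,d)  →  {at(b), at(e), inpos(b,c), inpos(b,d), inpos(d,b), marked(b), marked(c), ready(c), ready(d), ready(e)}
3. free(e,c)  →  {at(b), at(e), inpos(b,c), inpos(b,d), inpos(c,e), inpos(d,b), inpos(e,c), marked(b), ready(c), ready(d), ready(e)}
optimal plan length = 3; 3 > 1

No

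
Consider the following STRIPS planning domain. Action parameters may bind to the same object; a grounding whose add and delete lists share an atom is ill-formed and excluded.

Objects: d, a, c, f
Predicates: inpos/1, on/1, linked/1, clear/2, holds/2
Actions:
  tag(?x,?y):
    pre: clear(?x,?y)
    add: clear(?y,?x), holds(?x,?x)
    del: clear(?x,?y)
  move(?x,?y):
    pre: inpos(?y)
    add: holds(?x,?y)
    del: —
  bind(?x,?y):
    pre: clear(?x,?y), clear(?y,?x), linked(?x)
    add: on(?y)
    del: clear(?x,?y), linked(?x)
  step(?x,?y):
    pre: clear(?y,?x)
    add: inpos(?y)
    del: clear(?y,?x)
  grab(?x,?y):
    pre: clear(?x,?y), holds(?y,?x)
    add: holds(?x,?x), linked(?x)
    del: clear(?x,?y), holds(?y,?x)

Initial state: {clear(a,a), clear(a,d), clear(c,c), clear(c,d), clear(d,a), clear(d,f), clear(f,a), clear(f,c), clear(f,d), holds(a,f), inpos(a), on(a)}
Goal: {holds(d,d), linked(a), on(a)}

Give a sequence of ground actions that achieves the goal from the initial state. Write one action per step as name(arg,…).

tag(d,a); move(d,a); grab(a,d)

1. tag(d,a)  →  {clear(a,a), clear(a,d), clear(c,c), clear(c,d), clear(d,f), clear(f,a), clear(f,c), clear(f,d), holds(a,f), holds(d,d), inpos(a), on(a)}
2. move(d,a)  →  {clear(a,a), clear(a,d), clear(c,c), clear(c,d), clear(d,f), clear(f,a), clear(f,c), clear(f,d), holds(a,f), holds(d,a), holds(d,d), inpos(a), on(a)}
3. grab(a,d)  →  {clear(a,a), clear(c,c), clear(c,d), clear(d,f), clear(f,a), clear(f,c), clear(f,d), holds(a,a), holds(a,f), holds(d,d), inpos(a), linked(a), on(a)}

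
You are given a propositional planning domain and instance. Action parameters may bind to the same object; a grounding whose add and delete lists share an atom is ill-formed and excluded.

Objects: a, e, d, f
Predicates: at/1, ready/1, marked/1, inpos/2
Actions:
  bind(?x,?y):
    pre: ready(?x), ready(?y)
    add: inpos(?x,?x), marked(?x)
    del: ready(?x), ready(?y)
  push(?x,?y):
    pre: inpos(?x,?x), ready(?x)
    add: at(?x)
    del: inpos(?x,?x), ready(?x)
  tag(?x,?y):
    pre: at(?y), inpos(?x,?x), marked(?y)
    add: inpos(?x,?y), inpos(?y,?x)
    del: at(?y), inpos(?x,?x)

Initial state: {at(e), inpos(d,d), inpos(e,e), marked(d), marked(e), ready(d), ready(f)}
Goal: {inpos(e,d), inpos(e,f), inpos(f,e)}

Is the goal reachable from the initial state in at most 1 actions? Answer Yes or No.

No

1. bind(f,f)  →  {at(e), inpos(d,d), inpos(e,e), inpos(f,f), marked(d), marked(e), marked(f), ready(d)}
2. push(d,a)  →  {at(d), at(e), inpos(e,e), inpos(f,f), marked(d), marked(e), marked(f)}
3. tag(e,d)  →  {at(e), inpos(d,e), inpos(e,d), inpos(f,f), marked(d), marked(e), marked(f)}
4. tag(f,e)  →  {inpos(d,e), inpos(e,d), inpos(e,f), inpos(f,e), marked(d), marked(e), marked(f)}
optimal plan length = 4; 4 > 1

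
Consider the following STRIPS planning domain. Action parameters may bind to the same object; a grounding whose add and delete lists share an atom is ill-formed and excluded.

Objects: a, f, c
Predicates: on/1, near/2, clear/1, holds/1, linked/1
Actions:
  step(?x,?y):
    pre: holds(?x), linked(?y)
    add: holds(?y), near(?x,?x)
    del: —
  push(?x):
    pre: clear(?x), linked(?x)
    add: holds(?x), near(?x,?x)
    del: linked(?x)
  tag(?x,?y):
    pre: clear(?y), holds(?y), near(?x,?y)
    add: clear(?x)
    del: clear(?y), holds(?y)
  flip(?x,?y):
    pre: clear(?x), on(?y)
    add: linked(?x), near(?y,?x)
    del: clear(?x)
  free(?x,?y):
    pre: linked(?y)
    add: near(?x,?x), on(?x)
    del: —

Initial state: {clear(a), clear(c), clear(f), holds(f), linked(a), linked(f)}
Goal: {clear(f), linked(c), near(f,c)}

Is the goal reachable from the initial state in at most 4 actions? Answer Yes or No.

1. free(f,a)  →  {clear(a), clear(c), clear(f), holds(f), linked(a), linked(f), near(f,f), on(f)}
2. flip(c,f)  →  {clear(a), clear(f), holds(f), linked(a), linked(c), linked(f), near(f,c), near(f,f), on(f)}
optimal plan length = 2; 2 ≤ 4

Yes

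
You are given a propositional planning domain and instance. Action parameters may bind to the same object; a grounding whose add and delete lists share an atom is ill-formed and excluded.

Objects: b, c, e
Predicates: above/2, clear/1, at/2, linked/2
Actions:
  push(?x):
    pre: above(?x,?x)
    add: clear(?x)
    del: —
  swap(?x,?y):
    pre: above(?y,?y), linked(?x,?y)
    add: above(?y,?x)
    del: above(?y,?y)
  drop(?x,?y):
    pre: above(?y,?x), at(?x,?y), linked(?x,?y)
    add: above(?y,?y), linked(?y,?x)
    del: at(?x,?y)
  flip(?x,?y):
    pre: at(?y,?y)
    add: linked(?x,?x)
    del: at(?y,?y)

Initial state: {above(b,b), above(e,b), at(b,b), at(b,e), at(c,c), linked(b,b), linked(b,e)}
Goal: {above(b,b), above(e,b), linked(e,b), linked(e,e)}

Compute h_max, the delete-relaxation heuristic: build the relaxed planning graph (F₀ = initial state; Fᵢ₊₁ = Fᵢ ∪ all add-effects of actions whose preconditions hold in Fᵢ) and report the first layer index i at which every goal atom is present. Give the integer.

F0 = init (7 atoms)
F1 = F0 ∪ {above(e,e), clear(b), linked(c,c), linked(e,b), linked(e,e)}  (12 atoms)
goal ⊆ F1  ⇒  h_max = 1

1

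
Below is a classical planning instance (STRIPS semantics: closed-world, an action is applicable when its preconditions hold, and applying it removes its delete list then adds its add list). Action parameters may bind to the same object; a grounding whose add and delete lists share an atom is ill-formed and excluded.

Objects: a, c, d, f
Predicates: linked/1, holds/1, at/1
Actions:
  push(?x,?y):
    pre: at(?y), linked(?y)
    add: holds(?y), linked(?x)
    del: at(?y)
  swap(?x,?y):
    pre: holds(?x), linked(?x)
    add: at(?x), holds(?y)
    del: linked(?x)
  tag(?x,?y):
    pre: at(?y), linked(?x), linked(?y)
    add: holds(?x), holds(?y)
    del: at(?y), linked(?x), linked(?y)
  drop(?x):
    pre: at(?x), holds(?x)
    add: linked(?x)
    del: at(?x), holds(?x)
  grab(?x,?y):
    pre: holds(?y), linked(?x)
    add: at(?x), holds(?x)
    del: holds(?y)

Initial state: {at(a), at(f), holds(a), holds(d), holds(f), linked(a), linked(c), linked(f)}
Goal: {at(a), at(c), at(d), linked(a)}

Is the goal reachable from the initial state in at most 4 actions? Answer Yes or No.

Yes

1. push(d,f)  →  {at(a), holds(a), holds(d), holds(f), linked(a), linked(c), linked(d), linked(f)}
2. swap(d,a)  →  {at(a), at(d), holds(a), holds(d), holds(f), linked(a), linked(c), linked(f)}
3. grab(c,a)  →  {at(a), at(c), at(d), holds(c), holds(d), holds(f), linked(a), linked(c), linked(f)}
optimal plan length = 3; 3 ≤ 4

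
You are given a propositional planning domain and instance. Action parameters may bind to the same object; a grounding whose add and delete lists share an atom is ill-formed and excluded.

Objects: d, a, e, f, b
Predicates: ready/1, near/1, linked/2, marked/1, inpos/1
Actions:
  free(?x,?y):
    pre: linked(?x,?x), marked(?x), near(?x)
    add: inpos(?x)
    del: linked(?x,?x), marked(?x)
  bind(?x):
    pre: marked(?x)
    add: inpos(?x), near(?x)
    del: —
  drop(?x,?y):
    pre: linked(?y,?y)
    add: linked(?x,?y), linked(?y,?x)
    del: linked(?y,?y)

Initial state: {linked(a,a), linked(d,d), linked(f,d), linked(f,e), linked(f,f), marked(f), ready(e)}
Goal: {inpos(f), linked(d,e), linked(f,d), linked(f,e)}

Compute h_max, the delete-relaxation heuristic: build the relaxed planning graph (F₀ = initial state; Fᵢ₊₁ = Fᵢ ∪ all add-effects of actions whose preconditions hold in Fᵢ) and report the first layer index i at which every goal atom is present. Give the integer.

1

F0 = init (7 atoms)
F1 = F0 ∪ {inpos(f), linked(a,b), linked(a,d), linked(a,e), linked(a,f), linked(b,a), linked(b,d), linked(b,f), linked(d,a), linked(d,b), linked(d,e), linked(d,f), linked(e,a), linked(e,d), linked(e,f), linked(f,a), linked(f,b), near(f)}  (25 atoms)
goal ⊆ F1  ⇒  h_max = 1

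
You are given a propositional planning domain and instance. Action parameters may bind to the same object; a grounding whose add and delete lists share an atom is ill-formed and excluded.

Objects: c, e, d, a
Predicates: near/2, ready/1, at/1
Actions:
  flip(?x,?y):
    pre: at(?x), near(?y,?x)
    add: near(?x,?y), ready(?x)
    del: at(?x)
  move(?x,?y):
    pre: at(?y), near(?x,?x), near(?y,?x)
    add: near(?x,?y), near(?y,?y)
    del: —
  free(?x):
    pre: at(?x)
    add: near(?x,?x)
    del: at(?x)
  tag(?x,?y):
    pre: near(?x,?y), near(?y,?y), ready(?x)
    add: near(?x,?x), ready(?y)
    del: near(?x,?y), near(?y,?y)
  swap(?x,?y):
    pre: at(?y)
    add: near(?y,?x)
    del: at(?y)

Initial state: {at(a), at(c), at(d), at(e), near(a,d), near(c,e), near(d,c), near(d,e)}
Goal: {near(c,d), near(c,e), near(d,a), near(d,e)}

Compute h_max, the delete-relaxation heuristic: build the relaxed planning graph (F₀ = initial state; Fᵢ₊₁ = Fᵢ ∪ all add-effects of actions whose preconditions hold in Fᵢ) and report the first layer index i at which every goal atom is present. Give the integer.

1

F0 = init (8 atoms)
F1 = F0 ∪ {near(a,a), near(a,c), near(a,e), near(c,a), near(c,c), near(c,d), near(d,a), near(d,d), near(e,a), near(e,c), near(e,d), near(e,e), ready(c), ready(d), ready(e)}  (23 atoms)
goal ⊆ F1  ⇒  h_max = 1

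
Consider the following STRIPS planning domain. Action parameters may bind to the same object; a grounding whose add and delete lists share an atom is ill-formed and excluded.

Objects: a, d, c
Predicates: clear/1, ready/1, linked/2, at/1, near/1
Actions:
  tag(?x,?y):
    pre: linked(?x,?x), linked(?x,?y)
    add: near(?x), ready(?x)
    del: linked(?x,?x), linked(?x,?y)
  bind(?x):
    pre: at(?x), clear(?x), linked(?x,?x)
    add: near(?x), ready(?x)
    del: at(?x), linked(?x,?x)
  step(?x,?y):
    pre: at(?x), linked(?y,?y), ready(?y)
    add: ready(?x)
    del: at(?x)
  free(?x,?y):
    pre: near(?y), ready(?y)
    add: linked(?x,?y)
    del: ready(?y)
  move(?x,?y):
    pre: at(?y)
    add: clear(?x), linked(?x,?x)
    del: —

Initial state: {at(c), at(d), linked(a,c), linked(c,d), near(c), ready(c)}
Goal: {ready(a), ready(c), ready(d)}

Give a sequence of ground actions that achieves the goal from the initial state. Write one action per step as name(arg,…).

move(a,d); tag(a,a); move(a,d); step(d,a)

1. move(a,d)  →  {at(c), at(d), clear(a), linked(a,a), linked(a,c), linked(c,d), near(c), ready(c)}
2. tag(a,a)  →  {at(c), at(d), clear(a), linked(a,c), linked(c,d), near(a), near(c), ready(a), ready(c)}
3. move(a,d)  →  {at(c), at(d), clear(a), linked(a,a), linked(a,c), linked(c,d), near(a), near(c), ready(a), ready(c)}
4. step(d,a)  →  {at(c), clear(a), linked(a,a), linked(a,c), linked(c,d), near(a), near(c), ready(a), ready(c), ready(d)}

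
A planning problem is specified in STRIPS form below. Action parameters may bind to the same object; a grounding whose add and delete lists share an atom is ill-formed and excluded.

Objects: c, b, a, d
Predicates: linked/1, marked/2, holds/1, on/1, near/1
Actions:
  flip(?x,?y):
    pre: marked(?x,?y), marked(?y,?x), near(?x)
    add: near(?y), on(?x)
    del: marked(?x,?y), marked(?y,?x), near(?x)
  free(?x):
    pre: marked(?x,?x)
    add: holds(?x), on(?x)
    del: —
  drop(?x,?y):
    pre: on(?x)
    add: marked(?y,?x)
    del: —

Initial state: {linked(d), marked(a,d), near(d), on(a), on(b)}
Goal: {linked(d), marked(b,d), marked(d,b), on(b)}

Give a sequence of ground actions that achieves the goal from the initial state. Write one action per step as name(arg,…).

1. drop(b,d)  →  {linked(d), marked(a,d), marked(d,b), near(d), on(a), on(b)}
2. drop(a,d)  →  {linked(d), marked(a,d), marked(d,a), marked(d,b), near(d), on(a), on(b)}
3. flip(d,a)  →  {linked(d), marked(d,b), near(a), on(a), on(b), on(d)}
4. drop(d,b)  →  {linked(d), marked(b,d), marked(d,b), near(a), on(a), on(b), on(d)}

drop(b,d); drop(a,d); flip(d,a); drop(d,b)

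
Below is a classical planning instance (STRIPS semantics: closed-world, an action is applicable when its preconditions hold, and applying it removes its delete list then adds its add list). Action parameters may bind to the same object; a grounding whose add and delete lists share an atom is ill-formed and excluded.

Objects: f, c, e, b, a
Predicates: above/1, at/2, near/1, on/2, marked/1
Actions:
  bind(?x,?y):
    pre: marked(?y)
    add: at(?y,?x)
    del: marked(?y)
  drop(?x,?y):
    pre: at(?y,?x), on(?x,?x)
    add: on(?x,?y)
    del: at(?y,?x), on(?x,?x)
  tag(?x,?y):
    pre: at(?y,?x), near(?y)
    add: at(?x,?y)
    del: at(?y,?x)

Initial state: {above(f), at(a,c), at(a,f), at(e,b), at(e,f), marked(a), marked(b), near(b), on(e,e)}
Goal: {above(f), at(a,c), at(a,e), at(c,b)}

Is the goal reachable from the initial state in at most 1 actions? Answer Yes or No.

No

1. bind(c,b)  →  {above(f), at(a,c), at(a,f), at(b,c), at(e,b), at(e,f), marked(a), near(b), on(e,e)}
2. bind(e,a)  →  {above(f), at(a,c), at(a,e), at(a,f), at(b,c), at(e,b), at(e,f), near(b), on(e,e)}
3. tag(c,b)  →  {above(f), at(a,c), at(a,e), at(a,f), at(c,b), at(e,b), at(e,f), near(b), on(e,e)}
optimal plan length = 3; 3 > 1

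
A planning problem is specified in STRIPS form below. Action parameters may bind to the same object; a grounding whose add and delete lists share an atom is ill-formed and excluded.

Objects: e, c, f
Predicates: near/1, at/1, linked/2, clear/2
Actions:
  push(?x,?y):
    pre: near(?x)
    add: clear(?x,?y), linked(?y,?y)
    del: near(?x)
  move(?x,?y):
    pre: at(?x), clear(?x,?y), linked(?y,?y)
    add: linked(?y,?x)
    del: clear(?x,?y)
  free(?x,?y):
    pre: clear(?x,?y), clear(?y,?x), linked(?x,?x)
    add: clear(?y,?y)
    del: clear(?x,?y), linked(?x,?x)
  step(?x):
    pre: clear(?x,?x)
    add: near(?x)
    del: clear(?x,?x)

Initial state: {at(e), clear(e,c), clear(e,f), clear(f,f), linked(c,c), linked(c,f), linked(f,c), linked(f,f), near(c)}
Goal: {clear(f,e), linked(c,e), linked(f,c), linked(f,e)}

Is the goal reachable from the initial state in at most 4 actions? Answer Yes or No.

Yes

1. move(e,c)  →  {at(e), clear(e,f), clear(f,f), linked(c,c), linked(c,e), linked(c,f), linked(f,c), linked(f,f), near(c)}
2. move(e,f)  →  {at(e), clear(f,f), linked(c,c), linked(c,e), linked(c,f), linked(f,c), linked(f,e), linked(f,f), near(c)}
3. step(f)  →  {at(e), linked(c,c), linked(c,e), linked(c,f), linked(f,c), linked(f,e), linked(f,f), near(c), near(f)}
4. push(f,e)  →  {at(e), clear(f,e), linked(c,c), linked(c,e), linked(c,f), linked(e,e), linked(f,c), linked(f,e), linked(f,f), near(c)}
optimal plan length = 4; 4 ≤ 4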